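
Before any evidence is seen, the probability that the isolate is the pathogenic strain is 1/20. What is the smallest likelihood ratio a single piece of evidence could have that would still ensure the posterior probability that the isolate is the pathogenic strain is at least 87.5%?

Prior odds = 0.05/0.95 = 1/19.
Target odds = 0.875/0.125 = 7.
Required Bayes factor = 7 ÷ (1/19) = 133.

133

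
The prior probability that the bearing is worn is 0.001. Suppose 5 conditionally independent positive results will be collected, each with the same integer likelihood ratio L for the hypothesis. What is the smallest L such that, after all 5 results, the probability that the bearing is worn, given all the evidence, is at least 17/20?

6

Prior odds = 0.001/0.999 = 1/999.
Target odds = 0.85/0.15 = 17/3.
Need L⁵ ≥ 17/3 ÷ (1/999) = 5661.
5⁵ = 3125 < 5661 ≤ 7776 = 6⁵, so L = 6.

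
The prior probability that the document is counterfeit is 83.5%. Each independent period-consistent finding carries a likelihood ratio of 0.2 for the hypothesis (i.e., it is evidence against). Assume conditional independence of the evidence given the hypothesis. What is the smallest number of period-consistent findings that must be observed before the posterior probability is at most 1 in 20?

3

Prior odds = 0.835/0.165 = 167/33.
Likelihood ratio per period-consistent finding = 0.2.
Target posterior odds = 0.05/0.95 = 1/19.
Need (167/33) × 0.2ⁿ ≤ 1/19, i.e. 0.2ⁿ ≤ 33/3173.
0.2² = 0.04 is still above 33/3173 but 0.2³ = 0.008 is at or below it, so n = 3.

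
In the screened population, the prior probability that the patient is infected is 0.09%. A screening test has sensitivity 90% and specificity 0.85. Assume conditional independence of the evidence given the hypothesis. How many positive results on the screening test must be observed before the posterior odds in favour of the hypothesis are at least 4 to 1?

5

Prior odds = 0.0009/0.9991 = 9/9991.
False-positive rate = 1 − 0.85 = 0.15; likelihood ratio of a positive = 0.9/0.15 = 6.
Target odds = 4.
Require 6ⁿ ≥ 4 ÷ (9/9991) = 39964/9.
6⁴ = 1296 falls short of 39964/9 but 6⁵ = 7776 reaches it, so n = 5.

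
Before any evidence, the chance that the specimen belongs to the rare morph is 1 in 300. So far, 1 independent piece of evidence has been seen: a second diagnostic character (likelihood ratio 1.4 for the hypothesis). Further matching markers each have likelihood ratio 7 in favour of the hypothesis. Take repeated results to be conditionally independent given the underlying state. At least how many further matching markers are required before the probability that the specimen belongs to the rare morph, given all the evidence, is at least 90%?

4

Prior odds = (1/300)/(299/300) = 1/299.
Bayes factor of the evidence already in hand = 1.4.
Odds after that evidence = (1/299) × 1.4 = 7/1495.
Target odds = 0.9/0.1 = 9.
Need 7ⁿ ≥ 9 ÷ (7/1495) = 13455/7.
7³ = 343 falls short of 13455/7 but 7⁴ = 2401 reaches it, so n = 4.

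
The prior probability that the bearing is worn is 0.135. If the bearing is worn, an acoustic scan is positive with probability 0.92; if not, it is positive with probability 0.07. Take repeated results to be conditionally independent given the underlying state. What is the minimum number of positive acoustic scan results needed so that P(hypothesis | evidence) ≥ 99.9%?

4

Prior odds: 0.135 ÷ 0.865 = 27/173.
Likelihood ratio of a positive = 0.92/0.07 = 92/7.
Target posterior odds = 0.999/0.001 = 999.
Require (92/7)ⁿ ≥ 999 ÷ (27/173) = 6401.
(92/7)³ = 778688/343 falls short of 6401 but (92/7)⁴ = 71639296/2401 reaches it, so n = 4.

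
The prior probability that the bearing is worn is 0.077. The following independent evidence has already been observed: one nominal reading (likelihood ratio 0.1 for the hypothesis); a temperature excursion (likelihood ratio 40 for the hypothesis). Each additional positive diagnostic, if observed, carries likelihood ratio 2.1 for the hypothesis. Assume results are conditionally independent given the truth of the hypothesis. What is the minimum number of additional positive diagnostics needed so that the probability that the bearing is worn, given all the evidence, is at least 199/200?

Prior odds = 0.077/0.923 = 77/923.
Combined Bayes factor of the evidence already in hand = 0.1 × 40 = 4.
Odds after that evidence = (77/923) × 4 = 308/923.
Target odds = 0.995/0.005 = 199.
Need 2.1ⁿ ≥ 199 ÷ (308/923) = 183677/308.
2.1⁸ ≈378.229 falls short of 183677/308 but 2.1⁹ ≈794.28 reaches it, so n = 9.

9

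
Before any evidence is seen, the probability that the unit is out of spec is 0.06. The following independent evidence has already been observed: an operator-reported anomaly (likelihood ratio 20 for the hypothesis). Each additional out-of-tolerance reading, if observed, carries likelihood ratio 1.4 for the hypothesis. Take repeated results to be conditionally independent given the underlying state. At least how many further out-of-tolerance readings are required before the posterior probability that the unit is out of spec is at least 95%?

9

Prior odds = 0.06/0.94 = 3/47.
Bayes factor of the evidence already in hand = 20.
Odds after that evidence = (3/47) × 20 = 60/47.
Target odds = 0.95/0.05 = 19.
Need 1.4ⁿ ≥ 19 ÷ (60/47) = 893/60.
1.4⁸ = 5764801/390625 falls short of 893/60 but 1.4⁹ = 40353607/1953125 reaches it, so n = 9.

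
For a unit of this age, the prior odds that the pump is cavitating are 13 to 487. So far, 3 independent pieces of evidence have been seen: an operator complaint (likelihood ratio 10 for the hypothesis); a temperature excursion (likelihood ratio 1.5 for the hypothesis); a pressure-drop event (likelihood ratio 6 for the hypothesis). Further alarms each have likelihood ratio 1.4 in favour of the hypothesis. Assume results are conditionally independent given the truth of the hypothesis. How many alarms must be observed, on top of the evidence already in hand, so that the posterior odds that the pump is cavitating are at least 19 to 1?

Prior odds = 13/487.
Combined Bayes factor of the evidence already in hand = 10 × 1.5 × 6 = 90.
Odds after that evidence = (13/487) × 90 = 1170/487.
Target odds = 19.
Need 1.4ⁿ ≥ 19 ÷ (1170/487) = 9253/1170.
1.4⁶ = 117649/15625 falls short of 9253/1170 but 1.4⁷ = 823543/78125 reaches it, so n = 7.

7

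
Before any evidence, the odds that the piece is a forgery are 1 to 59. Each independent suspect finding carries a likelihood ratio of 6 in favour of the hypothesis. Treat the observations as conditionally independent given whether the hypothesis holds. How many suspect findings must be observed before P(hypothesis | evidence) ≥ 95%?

Prior odds = 1/59.
Likelihood ratio per suspect finding = 6.
Target odds: 0.95 ÷ 0.05 = 19.
Require 6ⁿ ≥ 19 ÷ (1/59) = 1121.
6³ = 216 falls short of 1121 but 6⁴ = 1296 reaches it, so n = 4.

4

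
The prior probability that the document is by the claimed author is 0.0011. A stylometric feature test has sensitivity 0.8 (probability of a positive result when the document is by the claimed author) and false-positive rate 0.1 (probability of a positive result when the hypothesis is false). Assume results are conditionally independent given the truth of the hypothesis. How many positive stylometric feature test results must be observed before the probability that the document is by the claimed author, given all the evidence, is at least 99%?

6

Prior odds = 0.0011/0.9989 = 11/9989.
Likelihood ratio of a positive result = 0.8/0.1 = 8.
Target posterior odds = 0.99/0.01 = 99.
Require 8ⁿ ≥ 99 ÷ (11/9989) = 89901.
8⁵ = 32768 falls short of 89901 but 8⁶ = 262144 reaches it, so n = 6.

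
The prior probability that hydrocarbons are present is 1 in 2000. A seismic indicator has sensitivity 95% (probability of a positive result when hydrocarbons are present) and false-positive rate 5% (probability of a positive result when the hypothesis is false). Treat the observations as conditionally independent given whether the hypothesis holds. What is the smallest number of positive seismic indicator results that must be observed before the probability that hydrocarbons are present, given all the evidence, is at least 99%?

Prior odds: 0.0005 ÷ 0.9995 = 1/1999.
Likelihood ratio of a positive result = 0.95/0.05 = 19.
Target posterior odds = 0.99/0.01 = 99.
Require 19ⁿ ≥ 99 ÷ (1/1999) = 197901.
19⁴ = 130321 falls short of 197901 but 19⁵ = 2476099 reaches it, so n = 5.

5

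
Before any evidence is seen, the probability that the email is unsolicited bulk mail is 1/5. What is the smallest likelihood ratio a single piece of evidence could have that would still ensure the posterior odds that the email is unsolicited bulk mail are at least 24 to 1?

96

Prior odds = 0.2/0.8 = 0.25.
Target odds = 24.
Required Bayes factor = 24 ÷ 0.25 = 96.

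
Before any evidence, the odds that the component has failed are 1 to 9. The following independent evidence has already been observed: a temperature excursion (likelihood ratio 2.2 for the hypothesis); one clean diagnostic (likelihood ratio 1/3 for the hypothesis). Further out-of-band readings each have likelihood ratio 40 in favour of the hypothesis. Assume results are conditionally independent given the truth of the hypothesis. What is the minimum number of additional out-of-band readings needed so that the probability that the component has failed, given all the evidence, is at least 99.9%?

3

Prior odds = 1/9.
Combined Bayes factor of the evidence already in hand = 2.2 × (1/3) = 11/15.
Odds after that evidence = (1/9) × 11/15 = 11/135.
Target odds = 0.999/0.001 = 999.
Need 40ⁿ ≥ 999 ÷ (11/135) = 134865/11.
40² = 1600 falls short of 134865/11 but 40³ = 64000 reaches it, so n = 3.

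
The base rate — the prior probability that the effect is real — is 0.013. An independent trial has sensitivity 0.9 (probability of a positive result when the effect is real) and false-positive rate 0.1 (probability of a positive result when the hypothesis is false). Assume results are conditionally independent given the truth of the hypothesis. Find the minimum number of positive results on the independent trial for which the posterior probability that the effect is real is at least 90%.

3

Prior odds = 0.013/0.987 = 13/987.
Likelihood ratio of a positive result = 0.9/0.1 = 9.
Target posterior odds = 0.9/0.1 = 9.
Require 9ⁿ ≥ 9 ÷ (13/987) = 8883/13.
9² = 81 falls short of 8883/13 but 9³ = 729 reaches it, so n = 3.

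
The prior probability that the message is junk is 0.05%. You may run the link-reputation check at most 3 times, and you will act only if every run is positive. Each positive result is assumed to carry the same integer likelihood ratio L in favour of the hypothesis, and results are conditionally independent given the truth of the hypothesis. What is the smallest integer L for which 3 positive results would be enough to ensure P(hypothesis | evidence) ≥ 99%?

59

Prior odds = 0.0005/0.9995 = 1/1999.
Target odds = 0.99/0.01 = 99.
Need L³ ≥ 99 ÷ (1/1999) = 197901.
58³ = 195112 < 197901 ≤ 205379 = 59³, so L = 59.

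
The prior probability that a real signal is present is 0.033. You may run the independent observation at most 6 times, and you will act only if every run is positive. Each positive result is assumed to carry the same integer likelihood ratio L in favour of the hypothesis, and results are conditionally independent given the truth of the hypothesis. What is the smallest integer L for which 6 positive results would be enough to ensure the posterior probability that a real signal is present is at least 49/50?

Prior odds = 0.033/0.967 = 33/967.
Target odds = 0.98/0.02 = 49.
Need L⁶ ≥ 49 ÷ (33/967) = 47383/33.
3⁶ = 729 < 47383/33 ≤ 4096 = 4⁶, so L = 4.

4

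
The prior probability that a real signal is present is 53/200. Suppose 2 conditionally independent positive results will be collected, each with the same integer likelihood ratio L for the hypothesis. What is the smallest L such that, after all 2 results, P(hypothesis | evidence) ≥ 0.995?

24

Prior odds = 0.265/0.735 = 53/147.
Target odds = 0.995/0.005 = 199.
Need L² ≥ 199 ÷ (53/147) = 29253/53.
23² = 529 < 29253/53 ≤ 576 = 24², so L = 24.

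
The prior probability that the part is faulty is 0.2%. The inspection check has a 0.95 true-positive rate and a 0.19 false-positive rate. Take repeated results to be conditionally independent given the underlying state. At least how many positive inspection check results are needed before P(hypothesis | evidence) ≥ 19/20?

6

Prior odds: 0.002 ÷ 0.998 = 1/499.
Likelihood ratio of a positive result = 0.95/0.19 = 5.
Target posterior odds = 0.95/0.05 = 19.
Require 5ⁿ ≥ 19 ÷ (1/499) = 9481.
5⁵ = 3125 falls short of 9481 but 5⁶ = 15625 reaches it, so n = 6.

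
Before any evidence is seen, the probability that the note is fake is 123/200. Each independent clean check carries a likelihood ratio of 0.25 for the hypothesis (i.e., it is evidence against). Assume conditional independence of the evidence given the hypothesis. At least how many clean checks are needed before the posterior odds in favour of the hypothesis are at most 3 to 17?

2

Prior odds = 0.615/0.385 = 123/77.
Likelihood ratio per clean check = 0.25.
Target odds = 3/17.
Need (123/77) × 0.25ⁿ ≤ 3/17, i.e. 0.25ⁿ ≤ 77/697.
0.25¹ = 0.25 is still above 77/697 but 0.25² = 0.0625 is at or below it, so n = 2.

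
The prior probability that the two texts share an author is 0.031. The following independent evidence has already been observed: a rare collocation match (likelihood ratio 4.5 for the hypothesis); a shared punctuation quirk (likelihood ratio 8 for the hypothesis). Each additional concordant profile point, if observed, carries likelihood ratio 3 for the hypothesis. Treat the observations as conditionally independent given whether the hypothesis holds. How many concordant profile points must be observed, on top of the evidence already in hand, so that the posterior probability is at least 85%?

Prior odds = 0.031/0.969 = 31/969.
Combined Bayes factor of the evidence already in hand = 4.5 × 8 = 36.
Odds after that evidence = (31/969) × 36 = 372/323.
Target odds = 0.85/0.15 = 17/3.
Need 3ⁿ ≥ 17/3 ÷ (372/323) = 5491/1116.
3¹ = 3 falls short of 5491/1116 but 3² = 9 reaches it, so n = 2.

2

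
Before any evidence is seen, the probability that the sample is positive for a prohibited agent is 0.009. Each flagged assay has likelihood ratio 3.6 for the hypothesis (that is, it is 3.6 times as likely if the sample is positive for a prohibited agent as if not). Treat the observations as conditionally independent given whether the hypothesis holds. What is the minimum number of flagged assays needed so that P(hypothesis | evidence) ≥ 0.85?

6

Prior odds = 0.009/0.991 = 9/991.
Likelihood ratio per flagged assay = 3.6.
Target odds: 0.85 ÷ 0.15 = 17/3.
Require 3.6ⁿ ≥ 17/3 ÷ (9/991) = 16847/27.
3.6⁵ = 604.66176 falls short of 16847/27 but 3.6⁶ = 34012224/15625 reaches it, so n = 6.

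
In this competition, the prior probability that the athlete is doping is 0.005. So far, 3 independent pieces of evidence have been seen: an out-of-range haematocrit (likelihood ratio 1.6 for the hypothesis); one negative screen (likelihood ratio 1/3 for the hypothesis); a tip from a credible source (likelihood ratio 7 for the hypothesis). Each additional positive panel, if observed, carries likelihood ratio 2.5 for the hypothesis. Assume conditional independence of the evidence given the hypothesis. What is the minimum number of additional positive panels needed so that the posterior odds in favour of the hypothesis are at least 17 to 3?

7

Prior odds = 0.005/0.995 = 1/199.
Combined Bayes factor of the evidence already in hand = 1.6 × (1/3) × 7 = 56/15.
Odds after that evidence = (1/199) × 56/15 = 56/2985.
Target odds = 17/3.
Need 2.5ⁿ ≥ 17/3 ÷ (56/2985) = 16915/56.
2.5⁶ = 244.140625 falls short of 16915/56 but 2.5⁷ = 610.3515625 reaches it, so n = 7.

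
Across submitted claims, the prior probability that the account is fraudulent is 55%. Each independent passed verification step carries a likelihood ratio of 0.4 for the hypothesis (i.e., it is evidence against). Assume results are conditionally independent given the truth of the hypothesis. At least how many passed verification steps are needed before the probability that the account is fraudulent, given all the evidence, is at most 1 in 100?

Prior odds: 0.55 ÷ 0.45 = 11/9.
Likelihood ratio per passed verification step = 0.4.
Target odds: 0.01 ÷ 0.99 = 1/99.
Require 0.4ⁿ ≤ 1/99 ÷ (11/9) = 1/121.
0.4⁵ = 0.01024 is still above 1/121 but 0.4⁶ = 64/15625 is at or below it, so n = 6.

6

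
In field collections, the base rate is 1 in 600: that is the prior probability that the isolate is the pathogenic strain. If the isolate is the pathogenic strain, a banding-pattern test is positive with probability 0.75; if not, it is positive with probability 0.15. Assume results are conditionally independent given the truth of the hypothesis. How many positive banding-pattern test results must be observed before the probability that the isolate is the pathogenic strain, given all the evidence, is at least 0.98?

Prior odds = (1/600)/(599/600) = 1/599.
Likelihood ratio of a positive = 0.75/0.15 = 5.
Target posterior odds = 0.98/0.02 = 49.
Require 5ⁿ ≥ 49 ÷ (1/599) = 29351.
5⁶ = 15625 falls short of 29351 but 5⁷ = 78125 reaches it, so n = 7.

7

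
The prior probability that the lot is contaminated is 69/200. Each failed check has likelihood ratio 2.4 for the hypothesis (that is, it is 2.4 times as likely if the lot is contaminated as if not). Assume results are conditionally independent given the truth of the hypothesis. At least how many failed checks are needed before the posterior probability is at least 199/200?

7

Prior odds = 0.345/0.655 = 69/131.
Likelihood ratio per failed check = 2.4.
Target odds: 0.995 ÷ 0.005 = 199.
Require 2.4ⁿ ≥ 199 ÷ (69/131) = 26069/69.
2.4⁶ = 2985984/15625 falls short of 26069/69 but 2.4⁷ = 35831808/78125 reaches it, so n = 7.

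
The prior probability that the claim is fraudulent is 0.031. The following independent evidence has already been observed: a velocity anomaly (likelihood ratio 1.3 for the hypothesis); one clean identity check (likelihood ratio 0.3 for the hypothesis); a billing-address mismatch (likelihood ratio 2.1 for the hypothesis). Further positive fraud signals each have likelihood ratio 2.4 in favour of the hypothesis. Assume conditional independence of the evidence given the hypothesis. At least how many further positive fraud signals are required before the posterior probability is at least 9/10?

7

Prior odds = 0.031/0.969 = 31/969.
Combined Bayes factor of the evidence already in hand = 1.3 × 0.3 × 2.1 = 0.819.
Odds after that evidence = (31/969) × 0.819 = 8463/323000.
Target odds = 0.9/0.1 = 9.
Need 2.4ⁿ ≥ 9 ÷ (8463/323000) = 969000/2821.
2.4⁶ = 2985984/15625 falls short of 969000/2821 but 2.4⁷ = 35831808/78125 reaches it, so n = 7.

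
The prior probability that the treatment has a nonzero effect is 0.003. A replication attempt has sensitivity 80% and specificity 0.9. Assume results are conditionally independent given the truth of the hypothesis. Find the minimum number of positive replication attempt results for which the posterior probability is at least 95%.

5

Prior odds: 0.003 ÷ 0.997 = 3/997.
False-positive rate = 1 − 0.9 = 0.1; likelihood ratio of a positive = 0.8/0.1 = 8.
Target odds: 0.95 ÷ 0.05 = 19.
Require 8ⁿ ≥ 19 ÷ (3/997) = 18943/3.
8⁴ = 4096 falls short of 18943/3 but 8⁵ = 32768 reaches it, so n = 5.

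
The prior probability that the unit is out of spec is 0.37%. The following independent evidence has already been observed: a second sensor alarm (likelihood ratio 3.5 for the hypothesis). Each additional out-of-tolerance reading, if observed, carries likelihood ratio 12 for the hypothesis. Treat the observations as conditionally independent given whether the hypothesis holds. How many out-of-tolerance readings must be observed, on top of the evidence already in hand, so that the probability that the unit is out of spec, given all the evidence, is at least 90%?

3

Prior odds = 0.0037/0.9963 = 37/9963.
Bayes factor of the evidence already in hand = 3.5.
Odds after that evidence = (37/9963) × 3.5 = 259/19926.
Target odds = 0.9/0.1 = 9.
Need 12ⁿ ≥ 9 ÷ (259/19926) = 179334/259.
12² = 144 falls short of 179334/259 but 12³ = 1728 reaches it, so n = 3.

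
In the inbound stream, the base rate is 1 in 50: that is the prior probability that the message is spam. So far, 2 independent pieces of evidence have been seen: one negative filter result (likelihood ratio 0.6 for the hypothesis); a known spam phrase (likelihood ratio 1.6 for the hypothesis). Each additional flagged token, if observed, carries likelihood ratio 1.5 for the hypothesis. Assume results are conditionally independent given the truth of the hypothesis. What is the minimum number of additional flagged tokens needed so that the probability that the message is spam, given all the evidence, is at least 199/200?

23

Prior odds = 0.02/0.98 = 1/49.
Combined Bayes factor of the evidence already in hand = 0.6 × 1.6 = 0.96.
Odds after that evidence = (1/49) × 0.96 = 24/1225.
Target odds = 0.995/0.005 = 199.
Need 1.5ⁿ ≥ 199 ÷ (24/1225) = 243775/24.
1.5²² ≈7481.83 falls short of 243775/24 but 1.5²³ ≈11222.7 reaches it, so n = 23.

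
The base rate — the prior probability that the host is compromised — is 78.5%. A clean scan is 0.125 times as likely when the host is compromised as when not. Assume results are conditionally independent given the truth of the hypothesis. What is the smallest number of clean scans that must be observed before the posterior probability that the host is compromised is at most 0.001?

4

Prior odds: 0.785 ÷ 0.215 = 157/43.
Likelihood ratio per clean scan = 0.125.
Target posterior odds = 0.001/0.999 = 1/999.
Need (157/43) × 0.125ⁿ ≤ 1/999, i.e. 0.125ⁿ ≤ 43/156843.
0.125³ = 0.001953125 is still above 43/156843 but 0.125⁴ = 1/4096 is at or below it, so n = 4.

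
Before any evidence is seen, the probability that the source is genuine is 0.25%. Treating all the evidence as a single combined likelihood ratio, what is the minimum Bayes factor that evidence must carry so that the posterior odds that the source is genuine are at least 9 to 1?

Prior odds = 0.0025/0.9975 = 1/399.
Target odds = 9.
Required Bayes factor = 9 ÷ (1/399) = 3591.

3591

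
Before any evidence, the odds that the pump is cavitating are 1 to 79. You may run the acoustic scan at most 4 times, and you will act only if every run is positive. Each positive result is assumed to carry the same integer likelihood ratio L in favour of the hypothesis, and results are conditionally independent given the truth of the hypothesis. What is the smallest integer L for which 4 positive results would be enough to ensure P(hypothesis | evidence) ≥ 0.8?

Prior odds = 1/79.
Target odds = 0.8/0.2 = 4.
Need L⁴ ≥ 4 ÷ (1/79) = 316.
4⁴ = 256 < 316 ≤ 625 = 5⁴, so L = 5.

5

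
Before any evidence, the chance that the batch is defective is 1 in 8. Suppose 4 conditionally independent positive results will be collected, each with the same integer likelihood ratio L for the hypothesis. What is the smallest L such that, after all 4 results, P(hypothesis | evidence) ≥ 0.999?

Prior odds = 0.125/0.875 = 1/7.
Target odds = 0.999/0.001 = 999.
Need L⁴ ≥ 999 ÷ (1/7) = 6993.
9⁴ = 6561 < 6993 ≤ 10000 = 10⁴, so L = 10.

10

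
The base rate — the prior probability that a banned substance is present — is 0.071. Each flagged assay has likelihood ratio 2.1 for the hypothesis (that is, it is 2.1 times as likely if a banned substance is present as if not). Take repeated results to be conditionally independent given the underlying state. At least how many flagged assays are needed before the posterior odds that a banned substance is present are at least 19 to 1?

8

Prior odds = 0.071/0.929 = 71/929.
Likelihood ratio per flagged assay = 2.1.
Target odds = 19.
Need (71/929) × 2.1ⁿ ≥ 19, i.e. 2.1ⁿ ≥ 17651/71.
2.1⁷ ≈180.109 falls short of 17651/71 but 2.1⁸ ≈378.229 reaches it, so n = 8.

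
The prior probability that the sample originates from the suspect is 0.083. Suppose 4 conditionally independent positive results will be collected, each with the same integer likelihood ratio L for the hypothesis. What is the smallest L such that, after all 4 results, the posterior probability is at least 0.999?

Prior odds = 0.083/0.917 = 83/917.
Target odds = 0.999/0.001 = 999.
Need L⁴ ≥ 999 ÷ (83/917) = 916083/83.
10⁴ = 10000 < 916083/83 ≤ 14641 = 11⁴, so L = 11.

11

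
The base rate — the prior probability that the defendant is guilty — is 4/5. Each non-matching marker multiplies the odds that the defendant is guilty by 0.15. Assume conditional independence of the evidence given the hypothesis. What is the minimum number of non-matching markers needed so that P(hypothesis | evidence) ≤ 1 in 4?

Prior odds = 0.8/0.2 = 4.
Likelihood ratio per non-matching marker = 0.15.
Target odds: 0.25 ÷ 0.75 = 1/3.
Need 4 × 0.15ⁿ ≤ 1/3, i.e. 0.15ⁿ ≤ 1/12.
0.15¹ = 0.15 is still above 1/12 but 0.15² = 0.0225 is at or below it, so n = 2.

2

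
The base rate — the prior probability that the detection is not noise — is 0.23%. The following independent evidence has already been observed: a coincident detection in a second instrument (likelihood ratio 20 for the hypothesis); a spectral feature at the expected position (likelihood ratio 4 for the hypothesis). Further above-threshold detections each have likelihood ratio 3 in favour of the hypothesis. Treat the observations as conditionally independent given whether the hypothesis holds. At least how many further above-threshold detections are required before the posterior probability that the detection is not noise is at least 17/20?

4

Prior odds = 0.0023/0.9977 = 23/9977.
Combined Bayes factor of the evidence already in hand = 20 × 4 = 80.
Odds after that evidence = (23/9977) × 80 = 1840/9977.
Target odds = 0.85/0.15 = 17/3.
Need 3ⁿ ≥ 17/3 ÷ (1840/9977) = 169609/5520.
3³ = 27 falls short of 169609/5520 but 3⁴ = 81 reaches it, so n = 4.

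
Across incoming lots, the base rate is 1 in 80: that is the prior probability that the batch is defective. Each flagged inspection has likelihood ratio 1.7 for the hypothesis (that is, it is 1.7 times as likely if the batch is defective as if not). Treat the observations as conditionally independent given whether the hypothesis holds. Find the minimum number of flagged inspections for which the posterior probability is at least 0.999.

22

Prior odds = 0.0125/0.9875 = 1/79.
Likelihood ratio per flagged inspection = 1.7.
Target odds: 0.999 ÷ 0.001 = 999.
Need (1/79) × 1.7ⁿ ≥ 999, i.e. 1.7ⁿ ≥ 78921.
1.7²¹ ≈69091.9 falls short of 78921 but 1.7²² ≈117456 reaches it, so n = 22.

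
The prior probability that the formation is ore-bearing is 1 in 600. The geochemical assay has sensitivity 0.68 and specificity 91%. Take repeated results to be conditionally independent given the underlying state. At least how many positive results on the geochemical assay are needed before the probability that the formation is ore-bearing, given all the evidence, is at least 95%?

Prior odds: (1/600) ÷ (599/600) = 1/599.
False-positive rate = 1 − 0.91 = 0.09; likelihood ratio of a positive = 0.68/0.09 = 68/9.
Target posterior odds = 0.95/0.05 = 19.
Need (1/599) × (68/9)ⁿ ≥ 19, i.e. (68/9)ⁿ ≥ 11381.
(68/9)⁴ = 21381376/6561 falls short of 11381 but (68/9)⁵ ≈24622.5 reaches it, so n = 5.

5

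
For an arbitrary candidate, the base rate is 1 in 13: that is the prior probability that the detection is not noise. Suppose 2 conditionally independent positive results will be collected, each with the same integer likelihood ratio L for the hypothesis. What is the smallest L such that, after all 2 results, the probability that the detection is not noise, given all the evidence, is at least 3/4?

6

Prior odds = (1/13)/(12/13) = 1/12.
Target odds = 0.75/0.25 = 3.
Need L² ≥ 3 ÷ (1/12) = 36.
5² = 25 < 36 ≤ 36 = 6², so L = 6.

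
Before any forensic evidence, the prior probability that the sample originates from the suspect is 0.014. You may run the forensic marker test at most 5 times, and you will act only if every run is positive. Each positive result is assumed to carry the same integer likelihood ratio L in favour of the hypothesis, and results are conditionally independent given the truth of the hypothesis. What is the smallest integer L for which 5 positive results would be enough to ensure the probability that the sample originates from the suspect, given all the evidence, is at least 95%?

5

Prior odds = 0.014/0.986 = 7/493.
Target odds = 0.95/0.05 = 19.
Need L⁵ ≥ 19 ÷ (7/493) = 9367/7.
4⁵ = 1024 < 9367/7 ≤ 3125 = 5⁵, so L = 5.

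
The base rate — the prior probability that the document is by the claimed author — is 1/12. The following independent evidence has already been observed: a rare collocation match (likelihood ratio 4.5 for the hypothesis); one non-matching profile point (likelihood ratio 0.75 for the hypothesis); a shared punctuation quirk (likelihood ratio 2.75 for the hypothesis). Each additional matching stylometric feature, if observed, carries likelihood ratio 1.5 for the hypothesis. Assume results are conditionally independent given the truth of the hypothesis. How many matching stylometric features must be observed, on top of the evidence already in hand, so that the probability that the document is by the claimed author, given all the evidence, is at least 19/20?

Prior odds = (1/12)/(11/12) = 1/11.
Combined Bayes factor of the evidence already in hand = 4.5 × 0.75 × 2.75 = 9.28125.
Odds after that evidence = (1/11) × 9.28125 = 0.84375.
Target odds = 0.95/0.05 = 19.
Need 1.5ⁿ ≥ 19 ÷ 0.84375 = 608/27.
1.5⁷ = 17.0859375 falls short of 608/27 but 1.5⁸ = 25.62890625 reaches it, so n = 8.

8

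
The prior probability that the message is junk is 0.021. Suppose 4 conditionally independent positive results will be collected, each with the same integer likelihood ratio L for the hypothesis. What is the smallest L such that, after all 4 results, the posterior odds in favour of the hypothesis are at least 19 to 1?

Prior odds = 0.021/0.979 = 21/979.
Target odds = 19.
Need L⁴ ≥ 19 ÷ (21/979) = 18601/21.
5⁴ = 625 < 18601/21 ≤ 1296 = 6⁴, so L = 6.

6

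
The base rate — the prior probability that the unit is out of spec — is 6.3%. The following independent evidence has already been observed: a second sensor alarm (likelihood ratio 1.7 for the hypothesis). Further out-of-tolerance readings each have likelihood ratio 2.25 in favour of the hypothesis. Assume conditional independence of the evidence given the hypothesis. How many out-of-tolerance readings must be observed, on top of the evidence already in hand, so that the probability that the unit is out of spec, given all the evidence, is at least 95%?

7

Prior odds = 0.063/0.937 = 63/937.
Bayes factor of the evidence already in hand = 1.7.
Odds after that evidence = (63/937) × 1.7 = 1071/9370.
Target odds = 0.95/0.05 = 19.
Need 2.25ⁿ ≥ 19 ÷ (1071/9370) = 178030/1071.
2.25⁶ = 531441/4096 falls short of 178030/1071 but 2.25⁷ = 4782969/16384 reaches it, so n = 7.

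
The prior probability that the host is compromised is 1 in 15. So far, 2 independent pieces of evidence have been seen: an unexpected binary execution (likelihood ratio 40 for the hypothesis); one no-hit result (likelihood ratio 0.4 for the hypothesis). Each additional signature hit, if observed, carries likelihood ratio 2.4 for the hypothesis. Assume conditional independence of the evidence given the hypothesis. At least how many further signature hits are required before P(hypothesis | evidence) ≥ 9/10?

3

Prior odds = (1/15)/(14/15) = 1/14.
Combined Bayes factor of the evidence already in hand = 40 × 0.4 = 16.
Odds after that evidence = (1/14) × 16 = 8/7.
Target odds = 0.9/0.1 = 9.
Need 2.4ⁿ ≥ 9 ÷ (8/7) = 7.875.
2.4² = 5.76 falls short of 7.875 but 2.4³ = 13.824 reaches it, so n = 3.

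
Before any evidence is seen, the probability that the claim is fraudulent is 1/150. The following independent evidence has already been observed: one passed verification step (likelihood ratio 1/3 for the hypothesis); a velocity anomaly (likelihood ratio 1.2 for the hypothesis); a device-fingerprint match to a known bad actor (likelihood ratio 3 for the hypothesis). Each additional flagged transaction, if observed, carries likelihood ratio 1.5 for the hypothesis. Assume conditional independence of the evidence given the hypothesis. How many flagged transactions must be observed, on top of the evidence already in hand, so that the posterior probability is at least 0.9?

Prior odds = (1/150)/(149/150) = 1/149.
Combined Bayes factor of the evidence already in hand = (1/3) × 1.2 × 3 = 1.2.
Odds after that evidence = (1/149) × 1.2 = 6/745.
Target odds = 0.9/0.1 = 9.
Need 1.5ⁿ ≥ 9 ÷ (6/745) = 1117.5.
1.5¹⁷ = 129140163/131072 falls short of 1117.5 but 1.5¹⁸ = 387420489/262144 reaches it, so n = 18.

18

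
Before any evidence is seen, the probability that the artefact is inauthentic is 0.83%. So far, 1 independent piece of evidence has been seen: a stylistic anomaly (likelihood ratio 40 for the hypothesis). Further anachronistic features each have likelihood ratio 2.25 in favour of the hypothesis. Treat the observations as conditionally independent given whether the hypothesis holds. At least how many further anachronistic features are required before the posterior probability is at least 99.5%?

8

Prior odds = 0.0083/0.9917 = 83/9917.
Bayes factor of the evidence already in hand = 40.
Odds after that evidence = (83/9917) × 40 = 3320/9917.
Target odds = 0.995/0.005 = 199.
Need 2.25ⁿ ≥ 199 ÷ (3320/9917) = 1973483/3320.
2.25⁷ = 4782969/16384 falls short of 1973483/3320 but 2.25⁸ = 43046721/65536 reaches it, so n = 8.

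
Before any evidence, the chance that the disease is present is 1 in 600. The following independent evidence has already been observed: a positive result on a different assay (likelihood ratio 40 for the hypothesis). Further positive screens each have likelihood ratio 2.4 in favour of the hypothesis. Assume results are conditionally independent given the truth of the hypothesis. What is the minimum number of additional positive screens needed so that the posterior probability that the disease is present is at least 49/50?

8

Prior odds = (1/600)/(599/600) = 1/599.
Bayes factor of the evidence already in hand = 40.
Odds after that evidence = (1/599) × 40 = 40/599.
Target odds = 0.98/0.02 = 49.
Need 2.4ⁿ ≥ 49 ÷ (40/599) = 733.775.
2.4⁷ = 35831808/78125 falls short of 733.775 but 2.4⁸ = 429981696/390625 reaches it, so n = 8.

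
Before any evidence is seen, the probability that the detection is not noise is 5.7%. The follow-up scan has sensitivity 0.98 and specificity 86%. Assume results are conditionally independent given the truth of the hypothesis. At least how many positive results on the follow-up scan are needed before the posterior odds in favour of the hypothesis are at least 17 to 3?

Prior odds = 0.057/0.943 = 57/943.
False-positive rate = 1 − 0.86 = 0.14; likelihood ratio of a positive = 0.98/0.14 = 7.
Target odds = 17/3.
Need (57/943) × 7ⁿ ≥ 17/3, i.e. 7ⁿ ≥ 16031/171.
7² = 49 falls short of 16031/171 but 7³ = 343 reaches it, so n = 3.

3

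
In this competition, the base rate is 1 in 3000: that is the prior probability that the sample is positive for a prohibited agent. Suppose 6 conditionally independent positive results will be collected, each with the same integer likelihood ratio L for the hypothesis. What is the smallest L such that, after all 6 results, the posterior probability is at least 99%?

Prior odds = (1/3000)/(2999/3000) = 1/2999.
Target odds = 0.99/0.01 = 99.
Need L⁶ ≥ 99 ÷ (1/2999) = 296901.
8⁶ = 262144 < 296901 ≤ 531441 = 9⁶, so L = 9.

9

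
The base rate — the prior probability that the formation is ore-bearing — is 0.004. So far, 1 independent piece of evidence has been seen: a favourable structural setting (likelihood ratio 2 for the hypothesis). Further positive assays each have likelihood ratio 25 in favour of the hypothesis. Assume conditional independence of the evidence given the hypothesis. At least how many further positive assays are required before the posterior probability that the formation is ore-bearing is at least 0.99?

3

Prior odds = 0.004/0.996 = 1/249.
Bayes factor of the evidence already in hand = 2.
Odds after that evidence = (1/249) × 2 = 2/249.
Target odds = 0.99/0.01 = 99.
Need 25ⁿ ≥ 99 ÷ (2/249) = 12325.5.
25² = 625 falls short of 12325.5 but 25³ = 15625 reaches it, so n = 3.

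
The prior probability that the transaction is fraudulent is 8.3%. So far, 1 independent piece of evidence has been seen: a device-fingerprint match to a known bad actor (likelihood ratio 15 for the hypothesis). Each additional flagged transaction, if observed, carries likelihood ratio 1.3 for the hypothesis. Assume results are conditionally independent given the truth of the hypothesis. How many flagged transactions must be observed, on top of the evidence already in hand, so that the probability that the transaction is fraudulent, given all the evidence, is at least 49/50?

14

Prior odds = 0.083/0.917 = 83/917.
Bayes factor of the evidence already in hand = 15.
Odds after that evidence = (83/917) × 15 = 1245/917.
Target odds = 0.98/0.02 = 49.
Need 1.3ⁿ ≥ 49 ÷ (1245/917) = 44933/1245.
1.3¹³ ≈30.2875 falls short of 44933/1245 but 1.3¹⁴ ≈39.3738 reaches it, so n = 14.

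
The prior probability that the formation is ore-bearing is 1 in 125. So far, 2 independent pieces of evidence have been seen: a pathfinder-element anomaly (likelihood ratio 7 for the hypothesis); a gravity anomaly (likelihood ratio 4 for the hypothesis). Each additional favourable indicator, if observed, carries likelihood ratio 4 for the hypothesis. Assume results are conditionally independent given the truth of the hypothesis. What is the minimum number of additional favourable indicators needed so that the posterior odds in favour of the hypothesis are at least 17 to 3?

Prior odds = 0.008/0.992 = 1/124.
Combined Bayes factor of the evidence already in hand = 7 × 4 = 28.
Odds after that evidence = (1/124) × 28 = 7/31.
Target odds = 17/3.
Need 4ⁿ ≥ 17/3 ÷ (7/31) = 527/21.
4² = 16 falls short of 527/21 but 4³ = 64 reaches it, so n = 3.

3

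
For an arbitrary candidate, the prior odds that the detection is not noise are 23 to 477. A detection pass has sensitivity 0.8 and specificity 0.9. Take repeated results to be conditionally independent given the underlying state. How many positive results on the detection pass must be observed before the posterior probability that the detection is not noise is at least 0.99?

Prior odds = 23/477.
False-positive rate = 1 − 0.9 = 0.1; likelihood ratio of a positive = 0.8/0.1 = 8.
Target posterior odds = 0.99/0.01 = 99.
Need (23/477) × 8ⁿ ≥ 99, i.e. 8ⁿ ≥ 47223/23.
8³ = 512 falls short of 47223/23 but 8⁴ = 4096 reaches it, so n = 4.

4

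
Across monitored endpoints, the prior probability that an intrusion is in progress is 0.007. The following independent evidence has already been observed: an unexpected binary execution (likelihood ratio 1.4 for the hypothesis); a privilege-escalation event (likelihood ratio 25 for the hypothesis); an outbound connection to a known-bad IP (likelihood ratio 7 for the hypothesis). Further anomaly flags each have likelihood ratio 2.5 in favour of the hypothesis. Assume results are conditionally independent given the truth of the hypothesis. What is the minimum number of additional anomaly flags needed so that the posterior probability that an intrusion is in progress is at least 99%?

5

Prior odds = 0.007/0.993 = 7/993.
Combined Bayes factor of the evidence already in hand = 1.4 × 25 × 7 = 245.
Odds after that evidence = (7/993) × 245 = 1715/993.
Target odds = 0.99/0.01 = 99.
Need 2.5ⁿ ≥ 99 ÷ (1715/993) = 98307/1715.
2.5⁴ = 39.0625 falls short of 98307/1715 but 2.5⁵ = 97.65625 reaches it, so n = 5.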